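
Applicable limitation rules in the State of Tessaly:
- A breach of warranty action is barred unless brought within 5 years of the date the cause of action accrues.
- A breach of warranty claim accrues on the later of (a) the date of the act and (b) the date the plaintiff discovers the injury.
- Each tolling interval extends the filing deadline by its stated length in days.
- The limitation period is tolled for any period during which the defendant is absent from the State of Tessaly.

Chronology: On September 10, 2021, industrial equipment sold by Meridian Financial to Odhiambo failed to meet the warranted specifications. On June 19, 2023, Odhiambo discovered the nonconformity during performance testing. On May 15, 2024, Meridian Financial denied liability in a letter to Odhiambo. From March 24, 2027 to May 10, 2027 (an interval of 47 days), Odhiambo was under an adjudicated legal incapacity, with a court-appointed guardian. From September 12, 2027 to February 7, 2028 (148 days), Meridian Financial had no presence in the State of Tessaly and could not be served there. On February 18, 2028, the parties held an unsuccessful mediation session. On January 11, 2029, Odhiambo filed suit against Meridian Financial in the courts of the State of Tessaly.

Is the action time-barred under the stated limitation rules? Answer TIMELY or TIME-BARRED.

Taking the later of the act (September 10, 2021) and discovery (June 19, 2023), the claim accrued on June 19, 2023.
5 years from June 19, 2023 is June 19, 2028.
The period was tolled for 148 days by the defendant's absence from the jurisdiction (September 12, 2027 to February 7, 2028), pushing the deadline to November 14, 2028.
No stated provision tolls the period for the plaintiff's incapacity, so the interval from March 24, 2027 to May 10, 2027 has no effect on the deadline.
None of the other events listed affects the running of the period under the stated rules.
The January 11, 2029 filing falls after the November 14, 2028 deadline; the claim is time-barred.

TIME-BARRED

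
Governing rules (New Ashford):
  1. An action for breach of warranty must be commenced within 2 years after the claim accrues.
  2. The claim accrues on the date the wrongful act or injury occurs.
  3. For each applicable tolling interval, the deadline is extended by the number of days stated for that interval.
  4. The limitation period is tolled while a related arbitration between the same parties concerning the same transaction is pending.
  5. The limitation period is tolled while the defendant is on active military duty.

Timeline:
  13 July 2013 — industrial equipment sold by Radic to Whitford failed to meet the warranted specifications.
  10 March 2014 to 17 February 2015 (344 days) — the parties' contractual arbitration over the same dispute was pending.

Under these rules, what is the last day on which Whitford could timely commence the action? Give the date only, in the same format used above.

21 June 2016

The claim accrued on 13 July 2013, the date of the act.
The untolled deadline — 2 years after 13 July 2013 — is 13 July 2015.
Because the pending related arbitration ran from 10 March 2014 to 17 February 2015, the deadline is extended by 344 days to 21 June 2016.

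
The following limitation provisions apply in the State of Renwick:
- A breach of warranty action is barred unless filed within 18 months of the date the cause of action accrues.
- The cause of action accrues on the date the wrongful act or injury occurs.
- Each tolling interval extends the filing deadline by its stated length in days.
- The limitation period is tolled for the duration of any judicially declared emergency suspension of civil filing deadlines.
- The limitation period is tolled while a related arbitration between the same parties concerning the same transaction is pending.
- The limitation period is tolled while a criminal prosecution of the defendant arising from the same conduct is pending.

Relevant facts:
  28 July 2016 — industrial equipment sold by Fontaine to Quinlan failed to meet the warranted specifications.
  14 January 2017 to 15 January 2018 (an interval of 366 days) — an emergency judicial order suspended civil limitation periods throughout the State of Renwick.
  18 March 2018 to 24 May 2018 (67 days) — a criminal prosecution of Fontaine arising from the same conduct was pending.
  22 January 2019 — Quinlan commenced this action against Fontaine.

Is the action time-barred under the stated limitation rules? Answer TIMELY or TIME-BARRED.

TIMELY

The limitation period began to run on 28 July 2016.
Adding the 18 months base period to 28 July 2016 gives a deadline of 28 January 2018, before any tolling.
The emergency suspension of filing deadlines from 14 January 2017 to 15 January 2018 tolled the period for 366 days, extending the deadline to 29 January 2019.
Because the pending criminal prosecution ran from 18 March 2018 to 24 May 2018, the deadline is extended by 67 days to 6 April 2019.
Quinlan filed on 22 January 2019, before the 6 April 2019 deadline, so the action is timely.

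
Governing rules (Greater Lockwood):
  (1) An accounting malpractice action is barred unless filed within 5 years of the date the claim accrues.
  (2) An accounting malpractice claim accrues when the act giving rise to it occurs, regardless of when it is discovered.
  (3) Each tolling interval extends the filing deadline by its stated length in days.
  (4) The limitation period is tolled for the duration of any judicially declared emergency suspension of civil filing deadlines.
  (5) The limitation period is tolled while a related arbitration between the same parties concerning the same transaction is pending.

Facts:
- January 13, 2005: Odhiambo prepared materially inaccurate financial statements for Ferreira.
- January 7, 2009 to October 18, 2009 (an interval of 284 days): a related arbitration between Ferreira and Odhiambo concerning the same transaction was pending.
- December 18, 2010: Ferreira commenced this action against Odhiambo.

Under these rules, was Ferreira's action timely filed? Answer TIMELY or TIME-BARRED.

The claim accrued on January 13, 2005, when the wrongful act occurred.
Adding the 5 years base period to January 13, 2005 gives a deadline of January 13, 2010, before any tolling.
Because the pending related arbitration ran from January 7, 2009 to October 18, 2009, the deadline is extended by 284 days to October 24, 2010.
Filing on December 18, 2010 missed the October 24, 2010 deadline — the action is time-barred.

TIME-BARRED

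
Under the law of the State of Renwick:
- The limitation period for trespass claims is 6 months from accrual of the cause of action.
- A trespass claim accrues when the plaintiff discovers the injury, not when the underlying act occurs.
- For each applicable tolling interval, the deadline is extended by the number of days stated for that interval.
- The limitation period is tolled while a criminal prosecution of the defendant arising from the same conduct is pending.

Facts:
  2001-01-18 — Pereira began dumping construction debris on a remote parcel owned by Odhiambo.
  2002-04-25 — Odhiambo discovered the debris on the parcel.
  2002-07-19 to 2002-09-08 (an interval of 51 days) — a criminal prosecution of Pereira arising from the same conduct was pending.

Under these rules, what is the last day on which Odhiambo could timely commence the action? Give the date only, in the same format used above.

2002-12-15

Accrual is tied to discovery, so the period began on 2002-04-25 rather than on 2001-01-18 when the act occurred.
Adding the 6 months base period to 2002-04-25 gives a deadline of 2002-10-25, before any tolling.
The pending criminal prosecution from 2002-07-19 to 2002-09-08 tolled the period for 51 days, extending the deadline to 2002-12-15.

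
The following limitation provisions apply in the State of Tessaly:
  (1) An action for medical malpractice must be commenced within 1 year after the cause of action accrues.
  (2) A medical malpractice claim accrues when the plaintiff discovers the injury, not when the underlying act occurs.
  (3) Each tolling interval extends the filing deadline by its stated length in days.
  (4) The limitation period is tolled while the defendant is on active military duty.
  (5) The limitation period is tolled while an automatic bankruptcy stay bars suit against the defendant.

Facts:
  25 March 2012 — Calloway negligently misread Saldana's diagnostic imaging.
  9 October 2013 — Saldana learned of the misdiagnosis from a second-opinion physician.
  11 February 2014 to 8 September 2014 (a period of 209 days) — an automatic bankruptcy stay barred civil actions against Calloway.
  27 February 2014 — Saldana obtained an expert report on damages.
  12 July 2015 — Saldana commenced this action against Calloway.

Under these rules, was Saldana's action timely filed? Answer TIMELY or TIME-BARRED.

TIME-BARRED

The claim did not accrue until Saldana discovered the injury on 9 October 2013; the 25 March 2012 act date does not start the clock under the stated rule.
The untolled deadline — 1 year after 9 October 2013 — is 9 October 2014.
Because the automatic bankruptcy stay ran from 11 February 2014 to 8 September 2014, the deadline is extended by 209 days to 6 May 2015.
The other events in the timeline have no effect on the limitation period under the stated rules.
Filing on 12 July 2015 missed the 6 May 2015 deadline — the action is time-barred.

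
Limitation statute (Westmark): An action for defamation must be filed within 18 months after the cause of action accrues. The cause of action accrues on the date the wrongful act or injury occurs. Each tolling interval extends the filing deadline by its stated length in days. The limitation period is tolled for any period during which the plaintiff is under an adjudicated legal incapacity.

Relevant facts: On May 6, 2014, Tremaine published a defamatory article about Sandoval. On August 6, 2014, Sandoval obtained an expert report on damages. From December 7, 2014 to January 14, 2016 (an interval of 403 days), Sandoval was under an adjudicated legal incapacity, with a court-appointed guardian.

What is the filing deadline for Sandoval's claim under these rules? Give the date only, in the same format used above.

The cause of action accrued on May 6, 2014, the date of the act.
The untolled deadline — 18 months after May 6, 2014 — is November 6, 2015.
Because the plaintiff's legal incapacity ran from December 7, 2014 to January 14, 2016, the deadline is extended by 403 days to December 13, 2016.
The other events in the timeline have no effect on the limitation period under the stated rules.

December 13, 2016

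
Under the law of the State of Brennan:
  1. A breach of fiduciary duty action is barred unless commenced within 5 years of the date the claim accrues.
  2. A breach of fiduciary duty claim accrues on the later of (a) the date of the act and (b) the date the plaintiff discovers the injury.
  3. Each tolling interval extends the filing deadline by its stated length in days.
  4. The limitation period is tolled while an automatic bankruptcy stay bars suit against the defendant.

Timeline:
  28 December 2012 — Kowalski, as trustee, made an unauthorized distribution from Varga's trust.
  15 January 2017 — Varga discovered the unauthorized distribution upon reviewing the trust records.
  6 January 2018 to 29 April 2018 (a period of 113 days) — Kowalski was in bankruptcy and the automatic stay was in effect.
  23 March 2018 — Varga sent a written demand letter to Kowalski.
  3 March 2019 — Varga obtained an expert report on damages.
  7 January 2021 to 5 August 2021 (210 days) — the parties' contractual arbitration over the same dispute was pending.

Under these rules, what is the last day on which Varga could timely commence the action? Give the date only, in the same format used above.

8 May 2022

The claim accrued on 15 January 2017 — the later of the 28 December 2012 act and the 15 January 2017 discovery.
Adding the 5 years base period to 15 January 2017 gives a deadline of 15 January 2022, before any tolling.
Because the automatic bankruptcy stay ran from 6 January 2018 to 29 April 2018, the deadline is extended by 113 days to 8 May 2022.
Although a pending arbitration ran from 7 January 2021 to 5 August 2021, the stated rules do not make that a tolling event, so it is disregarded.
None of the other events listed affects the running of the period under the stated rules.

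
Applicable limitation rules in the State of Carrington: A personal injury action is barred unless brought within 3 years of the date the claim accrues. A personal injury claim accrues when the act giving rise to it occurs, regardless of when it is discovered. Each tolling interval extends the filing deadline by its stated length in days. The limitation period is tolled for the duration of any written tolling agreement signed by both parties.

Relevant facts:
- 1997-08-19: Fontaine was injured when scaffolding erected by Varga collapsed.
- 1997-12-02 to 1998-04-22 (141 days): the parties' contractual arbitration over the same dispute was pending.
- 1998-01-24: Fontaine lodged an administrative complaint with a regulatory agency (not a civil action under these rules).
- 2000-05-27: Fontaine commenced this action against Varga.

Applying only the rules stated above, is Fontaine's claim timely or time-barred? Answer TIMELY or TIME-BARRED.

The limitation period began to run on 1997-08-19.
3 years from 1997-08-19 is 2000-08-19.
The pending related arbitration from 1997-12-02 to 1998-04-22 does not toll the period, because no stated rule makes a pending arbitration a tolling event.
The other events in the timeline have no effect on the limitation period under the stated rules.
The 2000-05-27 filing precedes the 2000-08-19 deadline; the claim is timely.

TIMELY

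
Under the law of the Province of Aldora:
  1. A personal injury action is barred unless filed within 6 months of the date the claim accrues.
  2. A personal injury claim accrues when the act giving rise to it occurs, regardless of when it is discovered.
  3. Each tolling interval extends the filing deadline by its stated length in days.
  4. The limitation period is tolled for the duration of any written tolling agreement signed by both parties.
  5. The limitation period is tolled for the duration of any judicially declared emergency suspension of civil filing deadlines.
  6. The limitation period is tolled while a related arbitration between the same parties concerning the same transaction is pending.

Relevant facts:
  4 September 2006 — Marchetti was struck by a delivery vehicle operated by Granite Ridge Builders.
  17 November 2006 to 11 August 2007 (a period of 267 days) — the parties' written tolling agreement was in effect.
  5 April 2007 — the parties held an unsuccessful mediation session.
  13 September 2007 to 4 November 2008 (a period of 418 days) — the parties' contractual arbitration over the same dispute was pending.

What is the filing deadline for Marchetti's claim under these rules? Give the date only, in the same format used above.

17 January 2009

The limitation period began to run on 4 September 2006.
The untolled deadline — 6 months after 4 September 2006 — is 4 March 2007.
The written tolling agreement from 17 November 2006 to 11 August 2007 tolled the period for 267 days, extending the deadline to 26 November 2007.
The period was tolled for 418 days by the pending related arbitration (13 September 2007 to 4 November 2008), pushing the deadline to 17 January 2009.
Nothing else in the chronology tolls or restarts the period.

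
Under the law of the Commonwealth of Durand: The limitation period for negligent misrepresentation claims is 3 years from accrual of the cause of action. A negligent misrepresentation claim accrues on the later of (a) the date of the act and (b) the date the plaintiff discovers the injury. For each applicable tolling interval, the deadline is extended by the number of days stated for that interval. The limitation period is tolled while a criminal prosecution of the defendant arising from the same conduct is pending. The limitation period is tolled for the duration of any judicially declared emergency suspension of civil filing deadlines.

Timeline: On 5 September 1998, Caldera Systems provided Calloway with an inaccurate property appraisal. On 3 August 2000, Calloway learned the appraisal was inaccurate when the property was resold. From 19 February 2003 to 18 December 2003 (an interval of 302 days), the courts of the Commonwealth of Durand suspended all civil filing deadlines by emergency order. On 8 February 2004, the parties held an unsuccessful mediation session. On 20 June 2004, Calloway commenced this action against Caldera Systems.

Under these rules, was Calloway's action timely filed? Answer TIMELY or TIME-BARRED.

TIME-BARRED

Because discovery on 3 August 2000 post-dates the 5 September 1998 act, accrual under the later-of rule falls on 3 August 2000.
3 years from 3 August 2000 is 3 August 2003.
The emergency suspension of filing deadlines from 19 February 2003 to 18 December 2003 tolled the period for 302 days, extending the deadline to 31 May 2004.
The other events in the timeline have no effect on the limitation period under the stated rules.
The 20 June 2004 filing falls after the 31 May 2004 deadline; the claim is time-barred.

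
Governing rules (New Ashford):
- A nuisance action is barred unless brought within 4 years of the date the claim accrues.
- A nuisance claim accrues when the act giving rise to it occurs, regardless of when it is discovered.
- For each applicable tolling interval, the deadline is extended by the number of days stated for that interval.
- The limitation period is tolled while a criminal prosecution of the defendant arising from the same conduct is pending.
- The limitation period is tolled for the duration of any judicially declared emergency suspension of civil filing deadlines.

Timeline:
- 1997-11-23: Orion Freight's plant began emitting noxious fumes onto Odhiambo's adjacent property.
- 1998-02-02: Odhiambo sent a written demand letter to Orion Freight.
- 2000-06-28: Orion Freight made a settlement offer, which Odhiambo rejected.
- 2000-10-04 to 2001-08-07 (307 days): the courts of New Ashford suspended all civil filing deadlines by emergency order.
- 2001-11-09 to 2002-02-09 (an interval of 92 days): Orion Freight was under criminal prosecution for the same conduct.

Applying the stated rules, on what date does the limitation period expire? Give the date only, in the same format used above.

The claim accrued on 1997-11-23, the date of the act.
4 years from 1997-11-23 is 2001-11-23.
Because the emergency suspension of filing deadlines ran from 2000-10-04 to 2001-08-07, the deadline is extended by 307 days to 2002-09-26.
The pending criminal prosecution from 2001-11-09 to 2002-02-09 tolled the period for 92 days, extending the deadline to 2002-12-27.
The other events in the timeline have no effect on the limitation period under the stated rules.

2002-12-27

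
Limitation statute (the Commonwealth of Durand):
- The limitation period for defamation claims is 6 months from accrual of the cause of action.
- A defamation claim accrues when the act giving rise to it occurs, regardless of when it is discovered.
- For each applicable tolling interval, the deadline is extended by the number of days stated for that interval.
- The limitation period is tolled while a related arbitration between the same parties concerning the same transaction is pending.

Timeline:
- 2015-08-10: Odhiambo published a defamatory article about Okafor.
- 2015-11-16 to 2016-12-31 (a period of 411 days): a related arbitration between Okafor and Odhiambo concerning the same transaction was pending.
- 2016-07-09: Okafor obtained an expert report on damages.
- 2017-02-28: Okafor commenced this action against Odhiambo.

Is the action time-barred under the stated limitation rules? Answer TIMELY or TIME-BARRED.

The limitation period began to run on 2015-08-10.
Adding the 6 months base period to 2015-08-10 gives a deadline of 2016-02-10, before any tolling.
The pending related arbitration from 2015-11-16 to 2016-12-31 tolled the period for 411 days, extending the deadline to 2017-03-27.
Nothing else in the chronology tolls or restarts the period.
The 2017-02-28 filing precedes the 2017-03-27 deadline; the claim is timely.

TIMELY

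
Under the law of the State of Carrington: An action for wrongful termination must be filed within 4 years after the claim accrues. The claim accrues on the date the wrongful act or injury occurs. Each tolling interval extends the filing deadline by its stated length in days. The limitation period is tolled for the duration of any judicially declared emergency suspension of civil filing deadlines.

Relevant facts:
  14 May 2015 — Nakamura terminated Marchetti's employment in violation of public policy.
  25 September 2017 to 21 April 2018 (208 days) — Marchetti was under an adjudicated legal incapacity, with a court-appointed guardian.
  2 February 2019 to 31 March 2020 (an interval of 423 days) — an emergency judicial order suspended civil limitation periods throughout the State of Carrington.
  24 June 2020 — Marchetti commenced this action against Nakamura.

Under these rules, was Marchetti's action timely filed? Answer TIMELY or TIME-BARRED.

The claim accrued on 14 May 2015, when the wrongful act occurred.
The untolled deadline — 4 years after 14 May 2015 — is 14 May 2019.
The emergency suspension of filing deadlines from 2 February 2019 to 31 March 2020 tolled the period for 423 days, extending the deadline to 10 July 2020.
Although the plaintiff's incapacity ran from 25 September 2017 to 21 April 2018, the stated rules do not make that a tolling event, so it is disregarded.
The 24 June 2020 filing precedes the 10 July 2020 deadline; the claim is timely.

TIMELY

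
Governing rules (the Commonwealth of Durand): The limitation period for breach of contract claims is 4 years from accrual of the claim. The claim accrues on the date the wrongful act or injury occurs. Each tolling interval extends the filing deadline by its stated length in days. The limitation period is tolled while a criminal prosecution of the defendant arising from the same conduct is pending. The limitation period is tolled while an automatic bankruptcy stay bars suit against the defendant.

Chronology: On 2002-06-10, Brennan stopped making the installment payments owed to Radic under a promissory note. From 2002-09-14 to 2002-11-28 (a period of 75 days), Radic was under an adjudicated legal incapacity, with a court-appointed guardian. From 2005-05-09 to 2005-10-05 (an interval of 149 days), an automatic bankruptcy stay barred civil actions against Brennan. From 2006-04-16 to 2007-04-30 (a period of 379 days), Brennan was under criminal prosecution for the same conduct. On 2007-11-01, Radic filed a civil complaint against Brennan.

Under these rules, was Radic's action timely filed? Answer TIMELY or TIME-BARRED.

The claim accrued on 2002-06-10, the date of the act.
The untolled deadline — 4 years after 2002-06-10 — is 2006-06-10.
The automatic bankruptcy stay from 2005-05-09 to 2005-10-05 tolled the period for 149 days, extending the deadline to 2006-11-06.
The pending criminal prosecution from 2006-04-16 to 2007-04-30 tolled the period for 379 days, extending the deadline to 2007-11-20.
Although the plaintiff's incapacity ran from 2002-09-14 to 2002-11-28, the stated rules do not make that a tolling event, so it is disregarded.
Filing on 2007-11-01 beat the 2007-11-20 deadline — the action is timely.

TIMELY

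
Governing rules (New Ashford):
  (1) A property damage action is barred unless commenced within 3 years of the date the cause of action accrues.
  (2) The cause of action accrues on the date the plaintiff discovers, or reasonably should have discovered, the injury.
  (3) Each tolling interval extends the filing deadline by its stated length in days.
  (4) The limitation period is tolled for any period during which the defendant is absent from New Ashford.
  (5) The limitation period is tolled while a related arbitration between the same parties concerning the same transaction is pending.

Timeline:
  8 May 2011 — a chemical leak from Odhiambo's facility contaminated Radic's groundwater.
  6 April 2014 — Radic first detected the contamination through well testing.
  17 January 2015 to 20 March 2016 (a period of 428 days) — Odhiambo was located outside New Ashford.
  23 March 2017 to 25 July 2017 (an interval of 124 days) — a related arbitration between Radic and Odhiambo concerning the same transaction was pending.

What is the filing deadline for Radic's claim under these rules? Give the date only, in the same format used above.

10 October 2018

The claim did not accrue until Radic discovered the injury on 6 April 2014; the 8 May 2011 act date does not start the clock under the stated rule.
Adding the 3 years base period to 6 April 2014 gives a deadline of 6 April 2017, before any tolling.
The defendant's absence from the jurisdiction from 17 January 2015 to 20 March 2016 tolled the period for 428 days, extending the deadline to 8 June 2018.
The pending related arbitration from 23 March 2017 to 25 July 2017 tolled the period for 124 days, extending the deadline to 10 October 2018.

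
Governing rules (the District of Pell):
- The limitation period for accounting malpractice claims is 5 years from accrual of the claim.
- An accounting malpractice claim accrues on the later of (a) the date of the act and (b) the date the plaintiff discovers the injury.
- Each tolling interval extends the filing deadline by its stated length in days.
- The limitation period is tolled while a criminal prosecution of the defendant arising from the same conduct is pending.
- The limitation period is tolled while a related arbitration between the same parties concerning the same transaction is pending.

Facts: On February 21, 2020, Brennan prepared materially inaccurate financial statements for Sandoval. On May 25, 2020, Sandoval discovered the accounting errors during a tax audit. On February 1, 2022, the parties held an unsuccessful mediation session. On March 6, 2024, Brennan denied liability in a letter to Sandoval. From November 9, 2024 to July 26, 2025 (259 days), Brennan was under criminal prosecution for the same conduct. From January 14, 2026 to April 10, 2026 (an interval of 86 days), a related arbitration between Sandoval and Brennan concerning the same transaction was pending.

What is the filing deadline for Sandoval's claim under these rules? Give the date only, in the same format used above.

May 5, 2026

The claim accrued on May 25, 2020 — the later of the February 21, 2020 act and the May 25, 2020 discovery.
Adding the 5 years base period to May 25, 2020 gives a deadline of May 25, 2025, before any tolling.
Because the pending criminal prosecution ran from November 9, 2024 to July 26, 2025, the deadline is extended by 259 days to February 8, 2026.
Because the pending related arbitration ran from January 14, 2026 to April 10, 2026, the deadline is extended by 86 days to May 5, 2026.
Nothing else in the chronology tolls or restarts the period.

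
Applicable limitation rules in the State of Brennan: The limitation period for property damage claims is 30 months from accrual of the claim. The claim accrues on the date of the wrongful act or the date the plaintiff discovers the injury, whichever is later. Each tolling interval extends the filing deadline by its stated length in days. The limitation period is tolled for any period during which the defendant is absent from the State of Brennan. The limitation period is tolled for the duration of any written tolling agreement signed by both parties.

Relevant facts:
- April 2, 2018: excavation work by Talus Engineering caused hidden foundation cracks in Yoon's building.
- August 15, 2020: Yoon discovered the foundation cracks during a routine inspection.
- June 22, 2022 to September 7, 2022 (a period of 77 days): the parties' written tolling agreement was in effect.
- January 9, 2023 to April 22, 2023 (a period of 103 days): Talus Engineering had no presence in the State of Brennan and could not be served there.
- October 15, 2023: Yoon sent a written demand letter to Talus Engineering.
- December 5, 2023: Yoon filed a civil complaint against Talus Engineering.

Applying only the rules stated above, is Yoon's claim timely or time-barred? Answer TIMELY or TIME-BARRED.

Taking the later of the act (April 2, 2018) and discovery (August 15, 2020), the claim accrued on August 15, 2020.
The untolled deadline — 30 months after August 15, 2020 — is February 15, 2023.
The period was tolled for 77 days by the written tolling agreement (June 22, 2022 to September 7, 2022), pushing the deadline to May 3, 2023.
Because the defendant's absence from the jurisdiction ran from January 9, 2023 to April 22, 2023, the deadline is extended by 103 days to August 14, 2023.
The other events in the timeline have no effect on the limitation period under the stated rules.
Filing on December 5, 2023 missed the August 14, 2023 deadline — the action is time-barred.

TIME-BARRED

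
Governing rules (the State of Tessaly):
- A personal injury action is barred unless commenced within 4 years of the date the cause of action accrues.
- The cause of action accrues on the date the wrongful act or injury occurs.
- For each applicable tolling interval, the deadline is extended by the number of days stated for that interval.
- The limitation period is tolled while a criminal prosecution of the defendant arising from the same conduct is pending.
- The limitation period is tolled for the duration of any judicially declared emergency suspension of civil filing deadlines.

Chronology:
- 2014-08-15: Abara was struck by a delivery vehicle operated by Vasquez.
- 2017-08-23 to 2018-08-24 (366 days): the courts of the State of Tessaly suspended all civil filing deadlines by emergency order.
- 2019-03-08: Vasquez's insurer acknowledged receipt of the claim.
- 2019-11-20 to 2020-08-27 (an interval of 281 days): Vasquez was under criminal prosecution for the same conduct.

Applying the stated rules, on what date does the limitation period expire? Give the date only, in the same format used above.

2019-08-16

The cause of action accrued on 2014-08-15, the date of the act.
4 years from 2014-08-15 is 2018-08-15.
The period was tolled for 366 days by the emergency suspension of filing deadlines (2017-08-23 to 2018-08-24), pushing the deadline to 2019-08-16.
The pending criminal prosecution from 2019-11-20 to 2020-08-27 began after the period had already run on 2019-08-16, so it has no tolling effect.
Nothing else in the chronology tolls or restarts the period.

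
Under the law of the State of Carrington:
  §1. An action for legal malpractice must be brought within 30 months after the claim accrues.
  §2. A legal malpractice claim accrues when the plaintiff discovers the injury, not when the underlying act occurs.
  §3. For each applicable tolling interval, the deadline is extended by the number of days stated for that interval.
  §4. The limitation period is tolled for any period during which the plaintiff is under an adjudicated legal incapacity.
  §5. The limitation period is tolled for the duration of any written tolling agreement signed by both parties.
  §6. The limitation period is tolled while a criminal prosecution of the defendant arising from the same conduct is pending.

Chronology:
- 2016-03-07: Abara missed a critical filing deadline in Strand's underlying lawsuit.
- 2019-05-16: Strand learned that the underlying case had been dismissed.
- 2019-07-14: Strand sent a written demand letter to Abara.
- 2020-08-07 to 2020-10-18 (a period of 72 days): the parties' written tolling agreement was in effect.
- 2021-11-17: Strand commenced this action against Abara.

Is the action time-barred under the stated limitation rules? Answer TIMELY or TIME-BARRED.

Under the discovery rule, the claim accrued on 2019-05-16, when Strand discovered the injury — not on the 2016-03-07 date of the underlying act.
The untolled deadline — 30 months after 2019-05-16 — is 2021-11-16.
The period was tolled for 72 days by the written tolling agreement (2020-08-07 to 2020-10-18), pushing the deadline to 2022-01-27.
Nothing else in the chronology tolls or restarts the period.
Filing on 2021-11-17 beat the 2022-01-27 deadline — the action is timely.

TIMELY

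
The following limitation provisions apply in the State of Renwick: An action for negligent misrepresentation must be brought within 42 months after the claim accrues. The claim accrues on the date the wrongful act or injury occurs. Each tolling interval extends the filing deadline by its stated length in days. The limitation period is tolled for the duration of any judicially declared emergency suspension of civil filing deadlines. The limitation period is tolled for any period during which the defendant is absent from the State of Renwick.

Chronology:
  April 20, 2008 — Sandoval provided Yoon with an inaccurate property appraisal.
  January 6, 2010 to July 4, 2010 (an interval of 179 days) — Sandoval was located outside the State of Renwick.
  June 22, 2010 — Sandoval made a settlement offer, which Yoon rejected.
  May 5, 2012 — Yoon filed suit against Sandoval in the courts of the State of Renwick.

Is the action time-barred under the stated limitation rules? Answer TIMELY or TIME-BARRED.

TIME-BARRED

The claim accrued on April 20, 2008, when the wrongful act occurred.
The untolled deadline — 42 months after April 20, 2008 — is October 20, 2011.
The defendant's absence from the jurisdiction from January 6, 2010 to July 4, 2010 tolled the period for 179 days, extending the deadline to April 16, 2012.
None of the other events listed affects the running of the period under the stated rules.
Filing on May 5, 2012 missed the April 16, 2012 deadline — the action is time-barred.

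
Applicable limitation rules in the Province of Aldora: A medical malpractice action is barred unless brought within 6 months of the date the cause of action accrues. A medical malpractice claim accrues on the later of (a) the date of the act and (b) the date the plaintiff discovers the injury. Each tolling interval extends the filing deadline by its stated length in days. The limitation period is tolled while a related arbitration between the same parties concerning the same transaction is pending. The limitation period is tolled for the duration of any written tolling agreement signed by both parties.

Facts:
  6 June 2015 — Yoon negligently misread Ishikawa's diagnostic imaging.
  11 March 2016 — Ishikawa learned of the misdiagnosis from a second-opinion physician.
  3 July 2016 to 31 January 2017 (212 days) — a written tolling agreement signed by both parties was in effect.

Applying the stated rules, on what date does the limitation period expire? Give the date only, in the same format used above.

11 April 2017

Taking the later of the act (6 June 2015) and discovery (11 March 2016), the claim accrued on 11 March 2016.
6 months from 11 March 2016 is 11 September 2016.
Because the written tolling agreement ran from 3 July 2016 to 31 January 2017, the deadline is extended by 212 days to 11 April 2017.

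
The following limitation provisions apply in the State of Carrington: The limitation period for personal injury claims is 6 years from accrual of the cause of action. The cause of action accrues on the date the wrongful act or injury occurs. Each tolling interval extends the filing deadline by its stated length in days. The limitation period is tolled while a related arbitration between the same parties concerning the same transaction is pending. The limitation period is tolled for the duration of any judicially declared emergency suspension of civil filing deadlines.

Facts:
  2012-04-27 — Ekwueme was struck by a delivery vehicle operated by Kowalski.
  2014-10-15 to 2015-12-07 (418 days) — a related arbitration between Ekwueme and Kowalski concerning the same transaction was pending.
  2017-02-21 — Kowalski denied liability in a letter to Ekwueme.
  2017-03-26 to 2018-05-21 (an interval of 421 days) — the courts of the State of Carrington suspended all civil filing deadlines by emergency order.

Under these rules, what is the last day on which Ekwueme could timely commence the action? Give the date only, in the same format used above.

2020-08-13

The cause of action accrued on 2012-04-27, the date of the act.
6 years from 2012-04-27 is 2018-04-27.
The period was tolled for 418 days by the pending related arbitration (2014-10-15 to 2015-12-07), pushing the deadline to 2019-06-19.
Because the emergency suspension of filing deadlines ran from 2017-03-26 to 2018-05-21, the deadline is extended by 421 days to 2020-08-13.
Nothing else in the chronology tolls or restarts the period.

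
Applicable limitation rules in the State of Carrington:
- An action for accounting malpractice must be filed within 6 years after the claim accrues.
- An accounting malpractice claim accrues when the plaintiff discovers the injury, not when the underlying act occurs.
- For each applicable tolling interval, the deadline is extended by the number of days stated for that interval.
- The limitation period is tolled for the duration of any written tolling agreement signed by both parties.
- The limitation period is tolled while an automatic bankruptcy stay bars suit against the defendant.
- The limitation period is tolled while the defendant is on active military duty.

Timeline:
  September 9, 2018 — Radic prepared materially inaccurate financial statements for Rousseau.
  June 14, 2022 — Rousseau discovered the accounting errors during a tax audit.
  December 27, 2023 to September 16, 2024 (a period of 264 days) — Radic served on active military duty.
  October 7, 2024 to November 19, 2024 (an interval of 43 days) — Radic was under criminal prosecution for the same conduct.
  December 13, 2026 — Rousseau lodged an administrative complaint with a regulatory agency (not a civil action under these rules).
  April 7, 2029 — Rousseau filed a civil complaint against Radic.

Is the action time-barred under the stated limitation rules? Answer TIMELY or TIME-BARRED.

TIME-BARRED

The claim did not accrue until Rousseau discovered the injury on June 14, 2022; the September 9, 2018 act date does not start the clock under the stated rule.
The untolled deadline — 6 years after June 14, 2022 — is June 14, 2028.
Because the defendant's active military service ran from December 27, 2023 to September 16, 2024, the deadline is extended by 264 days to March 5, 2029.
The pending criminal prosecution from October 7, 2024 to November 19, 2024 does not toll the period, because no stated rule makes a criminal prosecution a tolling event.
The other events in the timeline have no effect on the limitation period under the stated rules.
Filing on April 7, 2029 missed the March 5, 2029 deadline — the action is time-barred.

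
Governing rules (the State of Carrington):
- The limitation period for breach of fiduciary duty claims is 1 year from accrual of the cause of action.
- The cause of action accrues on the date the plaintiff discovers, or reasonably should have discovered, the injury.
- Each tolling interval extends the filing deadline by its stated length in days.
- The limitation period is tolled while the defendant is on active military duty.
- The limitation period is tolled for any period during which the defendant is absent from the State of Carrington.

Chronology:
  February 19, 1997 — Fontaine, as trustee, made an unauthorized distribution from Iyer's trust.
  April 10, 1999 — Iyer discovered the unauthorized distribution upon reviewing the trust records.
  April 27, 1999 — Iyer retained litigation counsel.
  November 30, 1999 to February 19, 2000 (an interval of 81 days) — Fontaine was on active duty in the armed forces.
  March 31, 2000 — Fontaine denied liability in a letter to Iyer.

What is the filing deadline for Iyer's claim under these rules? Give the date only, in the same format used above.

The claim did not accrue until Iyer discovered the injury on April 10, 1999; the February 19, 1997 act date does not start the clock under the stated rule.
Adding the 1 year base period to April 10, 1999 gives a deadline of April 10, 2000, before any tolling.
Because the defendant's active military service ran from November 30, 1999 to February 19, 2000, the deadline is extended by 81 days to June 30, 2000.
The other events in the timeline have no effect on the limitation period under the stated rules.

June 30, 2000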